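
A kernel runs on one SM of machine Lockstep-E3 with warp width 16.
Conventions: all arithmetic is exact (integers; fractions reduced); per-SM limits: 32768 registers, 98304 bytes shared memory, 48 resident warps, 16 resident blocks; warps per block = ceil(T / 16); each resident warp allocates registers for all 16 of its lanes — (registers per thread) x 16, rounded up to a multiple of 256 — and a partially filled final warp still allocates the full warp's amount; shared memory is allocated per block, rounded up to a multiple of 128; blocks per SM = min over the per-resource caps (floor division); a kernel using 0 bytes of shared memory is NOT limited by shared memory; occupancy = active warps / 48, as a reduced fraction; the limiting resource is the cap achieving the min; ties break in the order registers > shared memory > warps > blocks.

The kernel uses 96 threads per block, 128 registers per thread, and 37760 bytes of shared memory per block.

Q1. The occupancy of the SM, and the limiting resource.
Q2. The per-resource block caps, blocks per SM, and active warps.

Answer: occupancy 1/4, limited by registers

registers: 2 blocks
shared memory: 2 blocks
warps: 8 blocks
blocks: 16 blocks

Answer: 2 blocks, 12 active warps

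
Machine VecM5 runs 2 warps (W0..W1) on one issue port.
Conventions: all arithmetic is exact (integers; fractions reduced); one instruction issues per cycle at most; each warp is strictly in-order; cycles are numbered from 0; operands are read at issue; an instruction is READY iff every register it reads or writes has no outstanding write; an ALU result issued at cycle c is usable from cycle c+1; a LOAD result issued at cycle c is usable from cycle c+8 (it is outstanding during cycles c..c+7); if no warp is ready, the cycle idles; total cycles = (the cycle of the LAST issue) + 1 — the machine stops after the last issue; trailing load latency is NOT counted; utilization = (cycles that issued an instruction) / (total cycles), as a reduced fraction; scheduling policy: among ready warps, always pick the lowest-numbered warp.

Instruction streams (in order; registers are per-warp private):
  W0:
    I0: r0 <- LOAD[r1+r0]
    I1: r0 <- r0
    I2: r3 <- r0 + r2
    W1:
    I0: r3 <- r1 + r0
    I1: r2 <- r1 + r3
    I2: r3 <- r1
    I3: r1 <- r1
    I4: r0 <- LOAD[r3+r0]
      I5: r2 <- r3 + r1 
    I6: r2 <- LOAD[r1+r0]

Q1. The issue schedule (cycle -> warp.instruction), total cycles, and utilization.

cycle 0: W0.I0
cycle 1: W1.I0
cycle 2: W1.I1
cycle 3: W1.I2
cycle 4: W1.I3
cycle 5: W1.I4
cycle 6: W1.I5
cycle 7: idle
cycle 8: W0.I1
cycle 9: W0.I2
cycle 10: idle
cycle 11: idle
cycle 12: idle
cycle 13: W1.I6

Answer: 14 cycles, utilization 5/7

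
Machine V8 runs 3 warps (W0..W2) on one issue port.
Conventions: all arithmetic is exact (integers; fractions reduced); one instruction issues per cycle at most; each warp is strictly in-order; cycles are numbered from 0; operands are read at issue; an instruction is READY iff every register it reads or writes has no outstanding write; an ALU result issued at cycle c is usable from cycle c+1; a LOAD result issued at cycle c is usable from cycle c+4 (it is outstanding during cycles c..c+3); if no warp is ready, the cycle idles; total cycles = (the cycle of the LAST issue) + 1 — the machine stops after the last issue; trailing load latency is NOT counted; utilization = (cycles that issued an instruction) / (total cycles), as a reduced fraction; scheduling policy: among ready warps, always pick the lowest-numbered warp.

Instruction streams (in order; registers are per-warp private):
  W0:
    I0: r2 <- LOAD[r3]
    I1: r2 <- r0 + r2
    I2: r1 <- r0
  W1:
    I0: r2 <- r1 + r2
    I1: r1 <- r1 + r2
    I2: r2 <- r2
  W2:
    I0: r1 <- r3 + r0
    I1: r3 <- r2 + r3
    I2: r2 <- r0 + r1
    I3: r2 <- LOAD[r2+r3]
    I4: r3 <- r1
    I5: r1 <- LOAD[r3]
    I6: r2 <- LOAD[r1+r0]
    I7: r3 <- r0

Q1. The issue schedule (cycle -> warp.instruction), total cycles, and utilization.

cycle 0: W0.I0
cycle 1: W1.I0
cycle 2: W1.I1
cycle 3: W1.I2
cycle 4: W0.I1
cycle 5: W0.I2
cycle 6: W2.I0
cycle 7: W2.I1
cycle 8: W2.I2
cycle 9: W2.I3
cycle 10: W2.I4
cycle 11: W2.I5
cycle 12: idle
cycle 13: idle
cycle 14: idle
cycle 15: W2.I6
cycle 16: W2.I7

Answer: 17 cycles, utilization 14/17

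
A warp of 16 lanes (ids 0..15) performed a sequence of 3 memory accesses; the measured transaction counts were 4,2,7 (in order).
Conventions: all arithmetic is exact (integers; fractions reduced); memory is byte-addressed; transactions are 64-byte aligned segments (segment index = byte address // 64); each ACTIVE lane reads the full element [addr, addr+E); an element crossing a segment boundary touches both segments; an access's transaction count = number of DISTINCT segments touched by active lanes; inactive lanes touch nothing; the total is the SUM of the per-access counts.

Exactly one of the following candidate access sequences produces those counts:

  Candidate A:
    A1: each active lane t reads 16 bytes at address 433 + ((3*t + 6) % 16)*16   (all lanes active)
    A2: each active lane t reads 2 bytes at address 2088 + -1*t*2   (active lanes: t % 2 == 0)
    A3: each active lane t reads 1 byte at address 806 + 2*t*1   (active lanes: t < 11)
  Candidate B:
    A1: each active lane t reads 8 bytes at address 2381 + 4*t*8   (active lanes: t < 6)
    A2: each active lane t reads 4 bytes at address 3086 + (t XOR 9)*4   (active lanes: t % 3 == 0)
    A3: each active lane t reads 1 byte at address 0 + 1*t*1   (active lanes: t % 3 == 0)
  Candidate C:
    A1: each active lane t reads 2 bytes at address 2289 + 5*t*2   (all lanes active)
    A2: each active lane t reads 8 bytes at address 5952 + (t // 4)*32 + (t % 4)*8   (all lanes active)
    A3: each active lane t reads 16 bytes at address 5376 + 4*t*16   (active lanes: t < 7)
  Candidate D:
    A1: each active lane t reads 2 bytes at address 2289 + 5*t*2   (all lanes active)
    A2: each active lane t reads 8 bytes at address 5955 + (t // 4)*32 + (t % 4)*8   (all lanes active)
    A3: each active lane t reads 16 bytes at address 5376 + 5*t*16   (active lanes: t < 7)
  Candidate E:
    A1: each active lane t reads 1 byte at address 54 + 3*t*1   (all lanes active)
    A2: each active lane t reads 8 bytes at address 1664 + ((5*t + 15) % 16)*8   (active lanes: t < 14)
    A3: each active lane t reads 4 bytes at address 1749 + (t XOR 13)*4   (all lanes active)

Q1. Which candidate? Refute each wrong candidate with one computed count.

A: A1 gives 5 transactions, not 4
B: A1 gives 3 transactions, not 4
D: A2 gives 3 transactions, not 2
E: A1 gives 2 transactions, not 4
C: all counts match (4,2,7)

Answer: C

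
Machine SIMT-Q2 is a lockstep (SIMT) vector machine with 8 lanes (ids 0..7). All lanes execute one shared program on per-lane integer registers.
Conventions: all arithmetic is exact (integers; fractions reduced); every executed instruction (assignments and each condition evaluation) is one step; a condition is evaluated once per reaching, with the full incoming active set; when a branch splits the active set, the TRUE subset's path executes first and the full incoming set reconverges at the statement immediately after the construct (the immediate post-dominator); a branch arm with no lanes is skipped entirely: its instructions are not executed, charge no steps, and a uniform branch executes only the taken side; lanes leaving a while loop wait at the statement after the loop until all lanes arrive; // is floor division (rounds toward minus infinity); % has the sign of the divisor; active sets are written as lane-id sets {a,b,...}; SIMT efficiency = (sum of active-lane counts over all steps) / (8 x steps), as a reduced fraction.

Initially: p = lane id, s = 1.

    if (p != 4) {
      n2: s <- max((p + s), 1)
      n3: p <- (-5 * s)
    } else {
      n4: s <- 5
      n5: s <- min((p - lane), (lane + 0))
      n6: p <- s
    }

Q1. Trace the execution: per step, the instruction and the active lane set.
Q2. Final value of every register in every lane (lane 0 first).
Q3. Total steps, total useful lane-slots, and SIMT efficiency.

step 0: eval (p != 4)                {0,1,2,3,4,5,6,7}
step 1: s <- max((p + s), 1)         {0,1,2,3,5,6,7}
step 2: p <- (-5 * s)                {0,1,2,3,5,6,7}
step 3: s <- 5                       {4}
step 4: s <- min((p - lane), (lane + 0)) {4}
step 5: p <- s                       {4}

Answer: 6 steps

p: -5,-10,-15,-20,0,-30,-35,-40
s: 1,2,3,4,0,6,7,8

steps = 6; useful = 25; efficiency = 25/48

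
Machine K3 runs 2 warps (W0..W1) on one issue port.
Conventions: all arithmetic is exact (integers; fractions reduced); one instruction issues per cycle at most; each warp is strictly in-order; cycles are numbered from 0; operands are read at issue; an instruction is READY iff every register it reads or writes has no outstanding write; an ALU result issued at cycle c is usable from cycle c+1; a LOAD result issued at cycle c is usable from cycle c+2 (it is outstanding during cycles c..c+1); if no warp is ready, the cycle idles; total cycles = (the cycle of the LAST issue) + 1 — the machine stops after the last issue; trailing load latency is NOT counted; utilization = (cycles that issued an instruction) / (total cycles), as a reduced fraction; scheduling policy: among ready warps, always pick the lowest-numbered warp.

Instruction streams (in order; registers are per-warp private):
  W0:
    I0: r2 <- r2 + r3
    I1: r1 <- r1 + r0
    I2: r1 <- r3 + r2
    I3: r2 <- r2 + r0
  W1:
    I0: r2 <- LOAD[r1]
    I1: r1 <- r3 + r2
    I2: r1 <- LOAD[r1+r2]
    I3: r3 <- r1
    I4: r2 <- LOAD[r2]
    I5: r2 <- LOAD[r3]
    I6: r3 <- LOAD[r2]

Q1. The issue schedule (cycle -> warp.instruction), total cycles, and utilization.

cycle 0: W0.I0
cycle 1: W0.I1
cycle 2: W0.I2
cycle 3: W0.I3
cycle 4: W1.I0
cycle 5: idle
cycle 6: W1.I1
cycle 7: W1.I2
cycle 8: idle
cycle 9: W1.I3
cycle 10: W1.I4
cycle 11: idle
cycle 12: W1.I5
cycle 13: idle
cycle 14: W1.I6

Answer: 15 cycles, utilization 11/15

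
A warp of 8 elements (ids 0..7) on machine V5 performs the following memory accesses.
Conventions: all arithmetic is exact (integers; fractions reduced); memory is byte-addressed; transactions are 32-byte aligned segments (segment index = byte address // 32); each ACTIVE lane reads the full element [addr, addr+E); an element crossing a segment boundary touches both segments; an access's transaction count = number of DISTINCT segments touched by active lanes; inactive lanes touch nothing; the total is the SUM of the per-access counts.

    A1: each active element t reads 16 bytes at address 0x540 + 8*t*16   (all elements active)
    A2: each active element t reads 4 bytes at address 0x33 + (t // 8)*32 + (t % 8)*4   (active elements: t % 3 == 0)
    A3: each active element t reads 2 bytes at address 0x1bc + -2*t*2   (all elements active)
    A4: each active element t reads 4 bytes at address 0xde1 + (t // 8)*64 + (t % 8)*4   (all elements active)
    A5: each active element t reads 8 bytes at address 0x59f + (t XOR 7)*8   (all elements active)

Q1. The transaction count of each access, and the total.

A1: 8 transactions
A2: 2 transactions
A3: 1 transaction
A4: 2 transactions
A5: 3 transactions

Answer: 8,2,1,2,3; total 16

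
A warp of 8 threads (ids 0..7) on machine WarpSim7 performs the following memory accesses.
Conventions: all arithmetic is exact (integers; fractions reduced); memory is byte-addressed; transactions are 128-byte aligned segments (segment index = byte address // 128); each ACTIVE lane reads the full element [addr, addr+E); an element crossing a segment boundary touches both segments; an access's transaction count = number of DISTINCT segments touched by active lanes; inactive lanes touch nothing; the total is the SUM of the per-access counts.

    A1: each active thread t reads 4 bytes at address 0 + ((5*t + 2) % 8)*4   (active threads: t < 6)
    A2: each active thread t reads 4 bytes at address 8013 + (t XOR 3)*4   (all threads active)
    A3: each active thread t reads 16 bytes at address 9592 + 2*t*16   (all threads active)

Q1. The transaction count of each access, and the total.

A1: 1 transaction
A2: 1 transaction
A3: 3 transactions

Answer: 1,1,3; total 5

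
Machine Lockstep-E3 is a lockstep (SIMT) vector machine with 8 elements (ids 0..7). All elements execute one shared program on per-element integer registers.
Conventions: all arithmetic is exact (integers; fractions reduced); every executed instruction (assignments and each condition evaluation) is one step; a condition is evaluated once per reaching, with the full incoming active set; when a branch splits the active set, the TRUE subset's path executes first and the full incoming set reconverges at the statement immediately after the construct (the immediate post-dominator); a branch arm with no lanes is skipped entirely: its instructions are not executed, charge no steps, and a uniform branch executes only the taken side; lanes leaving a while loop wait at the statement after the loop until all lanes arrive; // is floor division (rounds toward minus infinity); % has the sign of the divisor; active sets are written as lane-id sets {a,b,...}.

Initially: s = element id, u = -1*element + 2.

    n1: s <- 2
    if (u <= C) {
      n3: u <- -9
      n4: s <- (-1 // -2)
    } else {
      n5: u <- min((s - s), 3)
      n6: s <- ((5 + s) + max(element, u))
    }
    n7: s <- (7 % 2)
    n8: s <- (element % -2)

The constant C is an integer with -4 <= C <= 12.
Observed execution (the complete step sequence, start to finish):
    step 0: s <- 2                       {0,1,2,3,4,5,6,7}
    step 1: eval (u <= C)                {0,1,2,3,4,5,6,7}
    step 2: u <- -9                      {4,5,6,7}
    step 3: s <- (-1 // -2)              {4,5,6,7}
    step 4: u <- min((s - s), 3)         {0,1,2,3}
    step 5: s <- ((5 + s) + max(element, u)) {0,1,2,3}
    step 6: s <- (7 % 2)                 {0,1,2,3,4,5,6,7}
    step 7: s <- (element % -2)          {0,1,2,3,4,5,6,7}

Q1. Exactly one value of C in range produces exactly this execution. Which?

Answer: C = -2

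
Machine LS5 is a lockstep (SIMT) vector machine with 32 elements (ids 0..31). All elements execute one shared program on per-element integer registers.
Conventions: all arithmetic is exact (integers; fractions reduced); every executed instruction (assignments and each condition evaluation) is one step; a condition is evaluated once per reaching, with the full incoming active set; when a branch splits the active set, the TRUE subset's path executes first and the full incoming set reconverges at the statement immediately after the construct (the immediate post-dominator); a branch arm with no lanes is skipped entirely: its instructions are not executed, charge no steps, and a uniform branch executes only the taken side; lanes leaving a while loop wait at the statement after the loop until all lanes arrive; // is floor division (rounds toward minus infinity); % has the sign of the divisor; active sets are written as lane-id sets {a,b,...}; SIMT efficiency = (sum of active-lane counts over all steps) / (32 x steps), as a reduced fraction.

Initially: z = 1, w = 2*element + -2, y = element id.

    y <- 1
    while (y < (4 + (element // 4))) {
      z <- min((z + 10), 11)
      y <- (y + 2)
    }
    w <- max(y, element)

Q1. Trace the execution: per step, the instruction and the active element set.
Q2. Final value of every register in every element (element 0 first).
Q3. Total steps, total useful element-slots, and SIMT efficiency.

step 0: y <- 1                       {0,1,2,3,4,5,6,7,8,9,10,11,12,13,14,15,16,17,18,19,20,21,22,23,24,25,26,27,28,29,30,31}
step 1: eval (y < (4 + (element // 4))) {0,1,2,3,4,5,6,7,8,9,10,11,12,13,14,15,16,17,18,19,20,21,22,23,24,25,26,27,28,29,30,31}
step 2: z <- min((z + 10), 11)       {0,1,2,3,4,5,6,7,8,9,10,11,12,13,14,15,16,17,18,19,20,21,22,23,24,25,26,27,28,29,30,31}
step 3: y <- (y + 2)                 {0,1,2,3,4,5,6,7,8,9,10,11,12,13,14,15,16,17,18,19,20,21,22,23,24,25,26,27,28,29,30,31}
step 4: eval (y < (4 + (element // 4))) {0,1,2,3,4,5,6,7,8,9,10,11,12,13,14,15,16,17,18,19,20,21,22,23,24,25,26,27,28,29,30,31}
step 5: z <- min((z + 10), 11)       {0,1,2,3,4,5,6,7,8,9,10,11,12,13,14,15,16,17,18,19,20,21,22,23,24,25,26,27,28,29,30,31}
step 6: y <- (y + 2)                 {0,1,2,3,4,5,6,7,8,9,10,11,12,13,14,15,16,17,18,19,20,21,22,23,24,25,26,27,28,29,30,31}
step 7: eval (y < (4 + (element // 4))) {0,1,2,3,4,5,6,7,8,9,10,11,12,13,14,15,16,17,18,19,20,21,22,23,24,25,26,27,28,29,30,31}
step 8: z <- min((z + 10), 11)       {8,9,10,11,12,13,14,15,16,17,18,19,20,21,22,23,24,25,26,27,28,29,30,31}
step 9: y <- (y + 2)                 {8,9,10,11,12,13,14,15,16,17,18,19,20,21,22,23,24,25,26,27,28,29,30,31}
step 10: eval (y < (4 + (element // 4))) {8,9,10,11,12,13,14,15,16,17,18,19,20,21,22,23,24,25,26,27,28,29,30,31}
step 11: z <- min((z + 10), 11)       {16,17,18,19,20,21,22,23,24,25,26,27,28,29,30,31}
step 12: y <- (y + 2)                 {16,17,18,19,20,21,22,23,24,25,26,27,28,29,30,31}
step 13: eval (y < (4 + (element // 4))) {16,17,18,19,20,21,22,23,24,25,26,27,28,29,30,31}
step 14: z <- min((z + 10), 11)       {24,25,26,27,28,29,30,31}
step 15: y <- (y + 2)                 {24,25,26,27,28,29,30,31}
step 16: eval (y < (4 + (element // 4))) {24,25,26,27,28,29,30,31}
step 17: w <- max(y, element)         {0,1,2,3,4,5,6,7,8,9,10,11,12,13,14,15,16,17,18,19,20,21,22,23,24,25,26,27,28,29,30,31}

Answer: 18 steps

z: 11,11,11,11,11,11,11,11,11,11,11,11,11,11,11,11,11,11,11,11,11,11,11,11,11,11,11,11,11,11,11,11
w: 5,5,5,5,5,5,6,7,8,9,10,11,12,13,14,15,16,17,18,19,20,21,22,23,24,25,26,27,28,29,30,31
y: 5,5,5,5,5,5,5,5,7,7,7,7,7,7,7,7,9,9,9,9,9,9,9,9,11,11,11,11,11,11,11,11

steps = 18; useful = 432; efficiency = 432/576 = 3/4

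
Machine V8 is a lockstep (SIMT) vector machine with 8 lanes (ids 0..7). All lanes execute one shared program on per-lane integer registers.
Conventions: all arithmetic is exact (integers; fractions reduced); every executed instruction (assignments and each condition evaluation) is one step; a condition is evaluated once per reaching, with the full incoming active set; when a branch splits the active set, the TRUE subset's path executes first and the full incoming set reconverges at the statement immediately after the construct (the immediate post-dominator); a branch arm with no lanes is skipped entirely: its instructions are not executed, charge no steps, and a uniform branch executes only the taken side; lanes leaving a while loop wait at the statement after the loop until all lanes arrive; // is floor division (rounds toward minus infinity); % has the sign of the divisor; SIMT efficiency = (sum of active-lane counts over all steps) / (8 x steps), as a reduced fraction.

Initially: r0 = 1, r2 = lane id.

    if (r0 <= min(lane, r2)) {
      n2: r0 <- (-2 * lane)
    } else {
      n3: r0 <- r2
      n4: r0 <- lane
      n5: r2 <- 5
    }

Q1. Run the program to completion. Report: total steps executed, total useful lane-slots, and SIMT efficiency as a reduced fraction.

Answer: 5 steps, 18 useful, 9/20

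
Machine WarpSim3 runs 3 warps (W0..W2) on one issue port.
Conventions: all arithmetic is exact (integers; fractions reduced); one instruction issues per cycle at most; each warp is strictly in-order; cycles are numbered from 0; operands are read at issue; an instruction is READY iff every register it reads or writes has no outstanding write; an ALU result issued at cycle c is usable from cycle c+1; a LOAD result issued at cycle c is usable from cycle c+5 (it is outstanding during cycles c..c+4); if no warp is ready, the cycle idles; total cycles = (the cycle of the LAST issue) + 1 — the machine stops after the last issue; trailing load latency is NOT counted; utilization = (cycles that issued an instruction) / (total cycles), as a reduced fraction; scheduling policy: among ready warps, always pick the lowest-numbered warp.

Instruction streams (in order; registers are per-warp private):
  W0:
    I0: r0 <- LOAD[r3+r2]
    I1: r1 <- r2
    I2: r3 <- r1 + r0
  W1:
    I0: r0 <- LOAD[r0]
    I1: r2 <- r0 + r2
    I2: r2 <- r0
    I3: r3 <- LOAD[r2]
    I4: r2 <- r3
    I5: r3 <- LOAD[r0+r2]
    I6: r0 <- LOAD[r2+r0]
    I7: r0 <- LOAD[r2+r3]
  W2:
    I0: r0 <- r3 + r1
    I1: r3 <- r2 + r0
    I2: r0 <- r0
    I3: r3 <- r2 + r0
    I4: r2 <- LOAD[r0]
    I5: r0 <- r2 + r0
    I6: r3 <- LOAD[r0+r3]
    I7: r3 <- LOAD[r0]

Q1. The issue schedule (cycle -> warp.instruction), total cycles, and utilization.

cycle 0: W0.I0
cycle 1: W0.I1
cycle 2: W1.I0
cycle 3: W2.I0
cycle 4: W2.I1
cycle 5: W0.I2
cycle 6: W2.I2
cycle 7: W1.I1
cycle 8: W1.I2
cycle 9: W1.I3
cycle 10: W2.I3
cycle 11: W2.I4
cycle 12: idle
cycle 13: idle
cycle 14: W1.I4
cycle 15: W1.I5
cycle 16: W1.I6
cycle 17: W2.I5
cycle 18: W2.I6
cycle 19: idle
cycle 20: idle
cycle 21: W1.I7
cycle 22: idle
cycle 23: W2.I7

Answer: 24 cycles, utilization 19/24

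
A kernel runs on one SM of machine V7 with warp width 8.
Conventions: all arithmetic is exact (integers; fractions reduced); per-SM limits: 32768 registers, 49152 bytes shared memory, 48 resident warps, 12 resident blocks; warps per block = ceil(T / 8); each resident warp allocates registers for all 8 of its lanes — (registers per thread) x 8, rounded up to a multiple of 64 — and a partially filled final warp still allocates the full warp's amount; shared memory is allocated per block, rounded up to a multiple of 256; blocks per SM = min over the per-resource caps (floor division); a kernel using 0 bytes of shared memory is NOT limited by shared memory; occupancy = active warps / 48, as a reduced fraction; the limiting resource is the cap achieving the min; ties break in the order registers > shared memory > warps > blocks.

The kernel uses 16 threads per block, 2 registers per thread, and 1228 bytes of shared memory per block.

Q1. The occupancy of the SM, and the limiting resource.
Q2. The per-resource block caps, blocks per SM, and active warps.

Answer: occupancy 1/2, limited by blocks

registers: 256 blocks
shared memory: 38 blocks
warps: 24 blocks
blocks: 12 blocks

Answer: 12 blocks, 24 active warps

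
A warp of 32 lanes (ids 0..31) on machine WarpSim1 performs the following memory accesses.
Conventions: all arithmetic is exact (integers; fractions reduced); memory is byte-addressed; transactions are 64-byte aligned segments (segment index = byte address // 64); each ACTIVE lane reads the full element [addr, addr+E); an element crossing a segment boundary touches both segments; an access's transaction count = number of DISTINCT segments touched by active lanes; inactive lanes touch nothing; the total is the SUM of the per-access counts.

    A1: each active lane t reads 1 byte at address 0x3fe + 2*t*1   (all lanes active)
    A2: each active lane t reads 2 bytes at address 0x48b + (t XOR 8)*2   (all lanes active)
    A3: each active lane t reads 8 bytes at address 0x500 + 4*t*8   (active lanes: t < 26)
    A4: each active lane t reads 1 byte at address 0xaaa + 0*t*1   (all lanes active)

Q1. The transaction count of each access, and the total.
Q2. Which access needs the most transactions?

A1: 2 transactions
A2: 2 transactions
A3: 13 transactions
A4: 1 transaction

Answer: 2,2,13,1; total 18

Answer: A3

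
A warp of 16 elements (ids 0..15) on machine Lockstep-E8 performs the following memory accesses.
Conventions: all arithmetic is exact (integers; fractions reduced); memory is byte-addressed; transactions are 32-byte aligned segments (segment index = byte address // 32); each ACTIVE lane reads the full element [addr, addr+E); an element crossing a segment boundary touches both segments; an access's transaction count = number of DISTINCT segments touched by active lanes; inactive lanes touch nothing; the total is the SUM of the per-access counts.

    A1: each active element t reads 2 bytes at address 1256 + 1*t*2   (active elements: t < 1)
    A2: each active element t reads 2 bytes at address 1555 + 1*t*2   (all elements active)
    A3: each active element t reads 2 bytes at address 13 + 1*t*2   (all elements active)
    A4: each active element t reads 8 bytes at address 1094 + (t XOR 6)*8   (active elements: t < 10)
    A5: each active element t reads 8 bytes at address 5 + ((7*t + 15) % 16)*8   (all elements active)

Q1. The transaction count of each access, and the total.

A1: 1 transaction
A2: 2 transactions
A3: 2 transactions
A4: 5 transactions
A5: 5 transactions

Answer: 1,2,2,5,5; total 15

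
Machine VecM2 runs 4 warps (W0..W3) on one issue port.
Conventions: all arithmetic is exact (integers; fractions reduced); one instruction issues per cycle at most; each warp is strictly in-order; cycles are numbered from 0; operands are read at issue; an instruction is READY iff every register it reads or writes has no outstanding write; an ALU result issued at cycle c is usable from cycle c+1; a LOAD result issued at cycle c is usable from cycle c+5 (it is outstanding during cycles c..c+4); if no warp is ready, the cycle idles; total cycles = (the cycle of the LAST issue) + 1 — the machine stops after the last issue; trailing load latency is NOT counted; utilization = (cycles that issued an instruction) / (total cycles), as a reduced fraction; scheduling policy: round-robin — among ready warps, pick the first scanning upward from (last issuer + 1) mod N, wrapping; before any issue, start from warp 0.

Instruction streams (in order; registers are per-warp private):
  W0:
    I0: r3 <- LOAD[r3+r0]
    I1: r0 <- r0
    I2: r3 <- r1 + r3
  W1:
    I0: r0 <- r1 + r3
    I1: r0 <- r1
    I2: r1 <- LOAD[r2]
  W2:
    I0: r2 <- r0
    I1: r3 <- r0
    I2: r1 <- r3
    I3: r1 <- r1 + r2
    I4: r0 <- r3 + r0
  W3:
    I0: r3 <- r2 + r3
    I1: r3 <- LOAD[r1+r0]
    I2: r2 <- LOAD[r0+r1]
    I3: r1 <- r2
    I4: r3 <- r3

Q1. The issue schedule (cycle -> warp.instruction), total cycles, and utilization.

cycle 0: W0.I0
cycle 1: W1.I0
cycle 2: W2.I0
cycle 3: W3.I0
cycle 4: W0.I1
cycle 5: W1.I1
cycle 6: W2.I1
cycle 7: W3.I1
cycle 8: W0.I2
cycle 9: W1.I2
cycle 10: W2.I2
cycle 11: W3.I2
cycle 12: W2.I3
cycle 13: W2.I4
cycle 14: idle
cycle 15: idle
cycle 16: W3.I3
cycle 17: W3.I4

Answer: 18 cycles, utilization 8/9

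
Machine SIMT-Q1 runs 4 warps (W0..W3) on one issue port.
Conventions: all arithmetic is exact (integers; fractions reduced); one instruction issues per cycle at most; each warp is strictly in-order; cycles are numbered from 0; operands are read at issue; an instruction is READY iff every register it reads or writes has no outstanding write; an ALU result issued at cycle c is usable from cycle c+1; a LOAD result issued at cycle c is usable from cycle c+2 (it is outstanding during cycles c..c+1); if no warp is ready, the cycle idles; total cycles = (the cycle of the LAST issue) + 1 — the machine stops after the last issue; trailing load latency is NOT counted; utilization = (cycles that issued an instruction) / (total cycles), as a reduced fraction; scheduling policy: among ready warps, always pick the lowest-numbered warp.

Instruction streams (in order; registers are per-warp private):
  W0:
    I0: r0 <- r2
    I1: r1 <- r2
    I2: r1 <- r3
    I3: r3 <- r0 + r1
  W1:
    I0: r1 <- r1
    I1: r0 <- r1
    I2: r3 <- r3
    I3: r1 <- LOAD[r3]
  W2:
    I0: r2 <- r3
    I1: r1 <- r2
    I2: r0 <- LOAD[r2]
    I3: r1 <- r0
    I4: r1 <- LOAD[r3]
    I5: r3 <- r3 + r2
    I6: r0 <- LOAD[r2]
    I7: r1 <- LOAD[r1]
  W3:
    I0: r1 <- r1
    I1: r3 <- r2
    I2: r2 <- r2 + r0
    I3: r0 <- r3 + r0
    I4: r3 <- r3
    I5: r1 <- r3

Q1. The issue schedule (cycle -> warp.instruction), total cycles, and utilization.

cycle 0: W0.I0
cycle 1: W0.I1
cycle 2: W0.I2
cycle 3: W0.I3
cycle 4: W1.I0
cycle 5: W1.I1
cycle 6: W1.I2
cycle 7: W1.I3
cycle 8: W2.I0
cycle 9: W2.I1
cycle 10: W2.I2
cycle 11: W3.I0
cycle 12: W2.I3
cycle 13: W2.I4
cycle 14: W2.I5
cycle 15: W2.I6
cycle 16: W2.I7
cycle 17: W3.I1
cycle 18: W3.I2
cycle 19: W3.I3
cycle 20: W3.I4
cycle 21: W3.I5

Answer: 22 cycles, utilization 1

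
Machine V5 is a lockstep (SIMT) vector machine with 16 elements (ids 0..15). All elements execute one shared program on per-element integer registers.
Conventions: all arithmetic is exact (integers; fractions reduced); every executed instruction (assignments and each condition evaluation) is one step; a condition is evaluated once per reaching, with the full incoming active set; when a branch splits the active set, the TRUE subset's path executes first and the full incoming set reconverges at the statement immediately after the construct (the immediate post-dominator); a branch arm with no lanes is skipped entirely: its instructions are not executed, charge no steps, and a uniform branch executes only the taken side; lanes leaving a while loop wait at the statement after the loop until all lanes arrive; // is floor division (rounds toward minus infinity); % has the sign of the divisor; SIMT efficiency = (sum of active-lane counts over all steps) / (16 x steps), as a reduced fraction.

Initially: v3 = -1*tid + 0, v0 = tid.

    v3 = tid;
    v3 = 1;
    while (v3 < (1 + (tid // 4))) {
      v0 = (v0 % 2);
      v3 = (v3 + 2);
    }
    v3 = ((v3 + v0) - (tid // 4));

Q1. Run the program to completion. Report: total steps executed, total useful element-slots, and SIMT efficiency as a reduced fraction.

Answer: 10 steps, 112 useful, 7/10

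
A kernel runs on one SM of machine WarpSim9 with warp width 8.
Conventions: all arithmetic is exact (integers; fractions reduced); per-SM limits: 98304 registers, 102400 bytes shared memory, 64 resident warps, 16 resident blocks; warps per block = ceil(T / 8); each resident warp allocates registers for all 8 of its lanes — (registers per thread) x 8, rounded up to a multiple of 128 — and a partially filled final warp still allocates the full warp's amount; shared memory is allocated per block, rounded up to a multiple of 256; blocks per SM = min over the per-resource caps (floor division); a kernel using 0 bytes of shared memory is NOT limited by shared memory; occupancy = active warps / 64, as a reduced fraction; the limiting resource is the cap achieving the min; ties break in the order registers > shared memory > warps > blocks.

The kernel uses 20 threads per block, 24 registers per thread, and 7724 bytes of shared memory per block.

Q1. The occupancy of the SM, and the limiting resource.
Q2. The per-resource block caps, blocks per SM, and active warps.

Answer: occupancy 9/16, limited by shared memory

registers: 128 blocks
shared memory: 12 blocks
warps: 21 blocks
blocks: 16 blocks

Answer: 12 blocks, 36 active warps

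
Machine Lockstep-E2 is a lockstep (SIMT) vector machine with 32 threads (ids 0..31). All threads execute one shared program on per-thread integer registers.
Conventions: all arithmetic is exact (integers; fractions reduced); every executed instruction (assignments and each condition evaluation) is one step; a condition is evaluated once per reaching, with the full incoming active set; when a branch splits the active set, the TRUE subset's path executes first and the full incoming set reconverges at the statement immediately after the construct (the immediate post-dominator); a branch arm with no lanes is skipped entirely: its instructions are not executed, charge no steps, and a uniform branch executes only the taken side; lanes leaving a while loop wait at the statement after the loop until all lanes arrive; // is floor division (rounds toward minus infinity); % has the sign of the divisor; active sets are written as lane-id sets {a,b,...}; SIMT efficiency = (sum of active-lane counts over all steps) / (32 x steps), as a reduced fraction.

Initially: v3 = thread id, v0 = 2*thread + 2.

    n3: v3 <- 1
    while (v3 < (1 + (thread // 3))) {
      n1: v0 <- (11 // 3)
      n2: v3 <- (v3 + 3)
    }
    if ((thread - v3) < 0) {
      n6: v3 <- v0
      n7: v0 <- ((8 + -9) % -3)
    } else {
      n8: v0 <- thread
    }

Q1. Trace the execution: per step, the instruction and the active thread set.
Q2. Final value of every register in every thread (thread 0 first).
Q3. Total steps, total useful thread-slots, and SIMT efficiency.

step 0: v3 <- 1                      {0,1,2,3,4,5,6,7,8,9,10,11,12,13,14,15,16,17,18,19,20,21,22,23,24,25,26,27,28,29,30,31}
step 1: eval (v3 < (1 + (thread // 3))) {0,1,2,3,4,5,6,7,8,9,10,11,12,13,14,15,16,17,18,19,20,21,22,23,24,25,26,27,28,29,30,31}
step 2: v0 <- (11 // 3)              {3,4,5,6,7,8,9,10,11,12,13,14,15,16,17,18,19,20,21,22,23,24,25,26,27,28,29,30,31}
step 3: v3 <- (v3 + 3)               {3,4,5,6,7,8,9,10,11,12,13,14,15,16,17,18,19,20,21,22,23,24,25,26,27,28,29,30,31}
step 4: eval (v3 < (1 + (thread // 3))) {3,4,5,6,7,8,9,10,11,12,13,14,15,16,17,18,19,20,21,22,23,24,25,26,27,28,29,30,31}
step 5: v0 <- (11 // 3)              {12,13,14,15,16,17,18,19,20,21,22,23,24,25,26,27,28,29,30,31}
step 6: v3 <- (v3 + 3)               {12,13,14,15,16,17,18,19,20,21,22,23,24,25,26,27,28,29,30,31}
step 7: eval (v3 < (1 + (thread // 3))) {12,13,14,15,16,17,18,19,20,21,22,23,24,25,26,27,28,29,30,31}
step 8: v0 <- (11 // 3)              {21,22,23,24,25,26,27,28,29,30,31}
step 9: v3 <- (v3 + 3)               {21,22,23,24,25,26,27,28,29,30,31}
step 10: eval (v3 < (1 + (thread // 3))) {21,22,23,24,25,26,27,28,29,30,31}
step 11: v0 <- (11 // 3)              {30,31}
step 12: v3 <- (v3 + 3)               {30,31}
step 13: eval (v3 < (1 + (thread // 3))) {30,31}
step 14: eval ((thread - v3) < 0)     {0,1,2,3,4,5,6,7,8,9,10,11,12,13,14,15,16,17,18,19,20,21,22,23,24,25,26,27,28,29,30,31}
step 15: v3 <- v0                     {0,3}
step 16: v0 <- ((8 + -9) % -3)        {0,3}
step 17: v0 <- thread                 {1,2,4,5,6,7,8,9,10,11,12,13,14,15,16,17,18,19,20,21,22,23,24,25,26,27,28,29,30,31}

Answer: 18 steps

v3: 2,1,1,3,4,4,4,4,4,4,4,4,7,7,7,7,7,7,7,7,7,10,10,10,10,10,10,10,10,10,13,13
v0: -1,1,2,-1,4,5,6,7,8,9,10,11,12,13,14,15,16,17,18,19,20,21,22,23,24,25,26,27,28,29,30,31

steps = 18; useful = 316; efficiency = 316/576 = 79/144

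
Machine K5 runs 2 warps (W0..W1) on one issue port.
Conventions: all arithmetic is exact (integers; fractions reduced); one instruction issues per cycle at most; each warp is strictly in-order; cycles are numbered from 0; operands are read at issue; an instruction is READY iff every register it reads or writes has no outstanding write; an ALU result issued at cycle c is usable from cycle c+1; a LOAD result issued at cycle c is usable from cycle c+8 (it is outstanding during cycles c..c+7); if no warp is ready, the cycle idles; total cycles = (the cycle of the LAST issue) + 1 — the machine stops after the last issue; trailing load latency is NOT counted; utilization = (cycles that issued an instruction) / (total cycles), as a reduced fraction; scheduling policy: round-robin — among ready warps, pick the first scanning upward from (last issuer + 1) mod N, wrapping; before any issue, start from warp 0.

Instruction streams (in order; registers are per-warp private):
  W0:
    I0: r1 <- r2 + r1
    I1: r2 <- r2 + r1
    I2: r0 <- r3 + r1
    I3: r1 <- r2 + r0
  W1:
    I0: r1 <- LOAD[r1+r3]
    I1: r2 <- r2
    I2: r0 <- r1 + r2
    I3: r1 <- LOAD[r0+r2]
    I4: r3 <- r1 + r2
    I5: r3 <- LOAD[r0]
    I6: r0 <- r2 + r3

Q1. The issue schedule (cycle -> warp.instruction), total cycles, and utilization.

cycle 0: W0.I0
cycle 1: W1.I0
cycle 2: W0.I1
cycle 3: W1.I1
cycle 4: W0.I2
cycle 5: W0.I3
cycle 6: idle
cycle 7: idle
cycle 8: idle
cycle 9: W1.I2
cycle 10: W1.I3
cycle 11: idle
cycle 12: idle
cycle 13: idle
cycle 14: idle
cycle 15: idle
cycle 16: idle
cycle 17: idle
cycle 18: W1.I4
cycle 19: W1.I5
cycle 20: idle
cycle 21: idle
cycle 22: idle
cycle 23: idle
cycle 24: idle
cycle 25: idle
cycle 26: idle
cycle 27: W1.I6

Answer: 28 cycles, utilization 11/28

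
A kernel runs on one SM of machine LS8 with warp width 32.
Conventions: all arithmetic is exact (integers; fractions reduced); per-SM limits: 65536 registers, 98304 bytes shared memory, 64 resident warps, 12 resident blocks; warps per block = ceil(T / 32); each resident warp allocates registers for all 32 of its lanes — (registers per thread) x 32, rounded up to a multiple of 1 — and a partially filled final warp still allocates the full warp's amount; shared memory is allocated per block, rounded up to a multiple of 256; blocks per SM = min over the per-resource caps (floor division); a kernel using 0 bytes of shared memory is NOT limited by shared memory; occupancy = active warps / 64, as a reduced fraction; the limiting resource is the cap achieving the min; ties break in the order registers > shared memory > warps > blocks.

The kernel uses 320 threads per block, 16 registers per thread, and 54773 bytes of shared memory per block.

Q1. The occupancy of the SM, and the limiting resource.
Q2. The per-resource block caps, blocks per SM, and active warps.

Answer: occupancy 5/32, limited by shared memory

registers: 12 blocks
shared memory: 1 block
warps: 6 blocks
blocks: 12 blocks

Answer: 1 block, 10 active warps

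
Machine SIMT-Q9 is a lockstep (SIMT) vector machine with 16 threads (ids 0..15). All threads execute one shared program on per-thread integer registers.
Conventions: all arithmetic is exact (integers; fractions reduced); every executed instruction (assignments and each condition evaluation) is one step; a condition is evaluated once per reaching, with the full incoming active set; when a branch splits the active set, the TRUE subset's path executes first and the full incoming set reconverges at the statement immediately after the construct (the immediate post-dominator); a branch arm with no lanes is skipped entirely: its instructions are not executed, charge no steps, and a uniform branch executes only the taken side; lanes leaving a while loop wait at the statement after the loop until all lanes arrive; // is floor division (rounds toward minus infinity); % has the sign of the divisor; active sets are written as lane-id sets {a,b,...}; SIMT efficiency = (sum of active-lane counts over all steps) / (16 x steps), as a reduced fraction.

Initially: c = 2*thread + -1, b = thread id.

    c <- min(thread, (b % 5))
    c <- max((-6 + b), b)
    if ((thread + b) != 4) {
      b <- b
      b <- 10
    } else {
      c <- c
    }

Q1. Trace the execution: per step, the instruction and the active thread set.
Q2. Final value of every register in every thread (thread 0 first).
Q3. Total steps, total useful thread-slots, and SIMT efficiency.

step 0: c <- min(thread, (b % 5))    {0,1,2,3,4,5,6,7,8,9,10,11,12,13,14,15}
step 1: c <- max((-6 + b), b)        {0,1,2,3,4,5,6,7,8,9,10,11,12,13,14,15}
step 2: eval ((thread + b) != 4)     {0,1,2,3,4,5,6,7,8,9,10,11,12,13,14,15}
step 3: b <- b                       {0,1,3,4,5,6,7,8,9,10,11,12,13,14,15}
step 4: b <- 10                      {0,1,3,4,5,6,7,8,9,10,11,12,13,14,15}
step 5: c <- c                       {2}

Answer: 6 steps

c: 0,1,2,3,4,5,6,7,8,9,10,11,12,13,14,15
b: 10,10,2,10,10,10,10,10,10,10,10,10,10,10,10,10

steps = 6; useful = 79; efficiency = 79/96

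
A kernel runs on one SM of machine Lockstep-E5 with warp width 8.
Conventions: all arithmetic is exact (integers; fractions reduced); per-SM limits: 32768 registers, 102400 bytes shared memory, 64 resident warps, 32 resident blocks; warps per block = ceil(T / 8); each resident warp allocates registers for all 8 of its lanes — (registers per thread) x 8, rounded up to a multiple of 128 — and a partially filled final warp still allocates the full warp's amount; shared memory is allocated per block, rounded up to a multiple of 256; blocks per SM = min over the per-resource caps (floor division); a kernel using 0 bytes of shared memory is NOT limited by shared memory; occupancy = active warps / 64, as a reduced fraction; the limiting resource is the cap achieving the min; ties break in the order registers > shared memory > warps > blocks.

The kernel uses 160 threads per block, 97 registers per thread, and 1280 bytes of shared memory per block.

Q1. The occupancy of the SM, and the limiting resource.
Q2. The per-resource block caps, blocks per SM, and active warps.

Answer: occupancy 5/16, limited by registers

registers: 1 block
shared memory: 80 blocks
warps: 3 blocks
blocks: 32 blocks

Answer: 1 block, 20 active warps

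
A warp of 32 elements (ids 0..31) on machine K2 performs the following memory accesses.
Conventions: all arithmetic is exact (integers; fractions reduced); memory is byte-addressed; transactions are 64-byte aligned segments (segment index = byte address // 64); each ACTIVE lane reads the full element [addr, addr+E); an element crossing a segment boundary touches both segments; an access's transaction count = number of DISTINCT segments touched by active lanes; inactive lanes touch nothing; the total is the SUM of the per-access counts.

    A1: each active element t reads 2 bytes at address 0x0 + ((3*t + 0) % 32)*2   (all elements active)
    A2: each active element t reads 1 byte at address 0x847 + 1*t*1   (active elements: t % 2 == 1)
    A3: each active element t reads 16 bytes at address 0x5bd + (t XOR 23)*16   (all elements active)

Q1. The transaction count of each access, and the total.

A1: 1 transaction
A2: 1 transaction
A3: 9 transactions

Answer: 1,1,9; total 11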